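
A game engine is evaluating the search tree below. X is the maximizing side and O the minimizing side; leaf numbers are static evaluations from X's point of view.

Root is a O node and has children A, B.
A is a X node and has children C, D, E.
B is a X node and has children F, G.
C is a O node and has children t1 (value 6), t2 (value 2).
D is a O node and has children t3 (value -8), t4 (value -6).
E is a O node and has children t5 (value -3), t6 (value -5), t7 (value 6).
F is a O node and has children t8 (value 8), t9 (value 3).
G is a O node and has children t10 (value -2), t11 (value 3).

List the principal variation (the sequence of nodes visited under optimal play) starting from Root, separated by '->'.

Root -> A -> C -> t2

C (O): min(6, 2) = 2
D (O): min(-8, -6) = -8
E (O): min(-3, -5, 6) = -5
A (X): max(2, -8, -5) = 2
F (O): min(8, 3) = 3
G (O): min(-2, 3) = -2
B (X): max(3, -2) = 3
Root (O): min(2, 3) = 2
At Root, O picks A (lowest: 2).
At A, X picks C (highest: 2).
At C, O picks t2 (lowest: 2).
Terminal value 2.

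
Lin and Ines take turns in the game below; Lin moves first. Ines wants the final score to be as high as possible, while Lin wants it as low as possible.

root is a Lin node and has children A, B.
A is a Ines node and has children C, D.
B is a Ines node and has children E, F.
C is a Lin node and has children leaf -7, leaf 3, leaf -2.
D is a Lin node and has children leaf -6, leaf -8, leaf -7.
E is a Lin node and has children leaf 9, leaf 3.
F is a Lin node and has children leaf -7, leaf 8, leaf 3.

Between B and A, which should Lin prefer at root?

A

E (Lin): min(9, 3) = 3
F (Lin): min(-7, 8, 3) = -7
B (Ines): max(3, -7) = 3
C (Lin): min(-7, 3, -2) = -7
D (Lin): min(-6, -8, -7) = -8
A (Ines): max(-7, -8) = -7
Lin prefers the lower value; B=3, A=-7. A is better since -7 < 3.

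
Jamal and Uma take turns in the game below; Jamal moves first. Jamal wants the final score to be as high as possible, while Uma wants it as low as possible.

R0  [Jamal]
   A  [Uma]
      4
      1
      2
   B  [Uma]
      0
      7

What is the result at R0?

1

A (Uma): min(4, 1, 2) = 1
B (Uma): min(0, 7) = 0
R0 (Jamal): max(1, 0) = 1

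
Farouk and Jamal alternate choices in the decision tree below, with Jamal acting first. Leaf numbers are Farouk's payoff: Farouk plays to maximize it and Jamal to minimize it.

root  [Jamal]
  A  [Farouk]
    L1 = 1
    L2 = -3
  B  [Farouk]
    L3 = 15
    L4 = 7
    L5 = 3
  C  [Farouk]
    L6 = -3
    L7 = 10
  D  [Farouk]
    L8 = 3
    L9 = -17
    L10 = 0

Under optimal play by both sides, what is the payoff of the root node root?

1

A (Farouk): max(1, -3) = 1
B (Farouk): max(15, 7, 3) = 15
C (Farouk): max(-3, 10) = 10
D (Farouk): max(3, -17, 0) = 3
root (Jamal): min(1, 15, 10, 3) = 1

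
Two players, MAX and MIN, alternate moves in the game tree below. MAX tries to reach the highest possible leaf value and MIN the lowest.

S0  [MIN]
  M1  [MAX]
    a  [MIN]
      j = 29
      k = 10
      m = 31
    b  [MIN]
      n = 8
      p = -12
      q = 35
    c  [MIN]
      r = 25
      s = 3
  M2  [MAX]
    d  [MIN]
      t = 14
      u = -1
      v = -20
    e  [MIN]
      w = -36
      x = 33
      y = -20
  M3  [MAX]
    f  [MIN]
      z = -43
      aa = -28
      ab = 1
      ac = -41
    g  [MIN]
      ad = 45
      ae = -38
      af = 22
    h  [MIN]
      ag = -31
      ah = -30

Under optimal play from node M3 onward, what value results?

-31

f (MIN): min(-43, -28, 1, -41) = -43
g (MIN): min(45, -38, 22) = -38
h (MIN): min(-31, -30) = -31
M3 (MAX): max(-43, -38, -31) = -31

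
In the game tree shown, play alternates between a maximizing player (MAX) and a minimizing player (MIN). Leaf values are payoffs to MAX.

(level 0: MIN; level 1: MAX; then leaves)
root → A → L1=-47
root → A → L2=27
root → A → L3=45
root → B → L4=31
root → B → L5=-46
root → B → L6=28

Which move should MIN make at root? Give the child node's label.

A (MAX): max(-47, 27, 45) = 45
B (MAX): max(31, -46, 28) = 31
root (MIN): min(45, 31) = 31
MIN at root wants the lowest of {A=45, B=31}, so chooses B.

B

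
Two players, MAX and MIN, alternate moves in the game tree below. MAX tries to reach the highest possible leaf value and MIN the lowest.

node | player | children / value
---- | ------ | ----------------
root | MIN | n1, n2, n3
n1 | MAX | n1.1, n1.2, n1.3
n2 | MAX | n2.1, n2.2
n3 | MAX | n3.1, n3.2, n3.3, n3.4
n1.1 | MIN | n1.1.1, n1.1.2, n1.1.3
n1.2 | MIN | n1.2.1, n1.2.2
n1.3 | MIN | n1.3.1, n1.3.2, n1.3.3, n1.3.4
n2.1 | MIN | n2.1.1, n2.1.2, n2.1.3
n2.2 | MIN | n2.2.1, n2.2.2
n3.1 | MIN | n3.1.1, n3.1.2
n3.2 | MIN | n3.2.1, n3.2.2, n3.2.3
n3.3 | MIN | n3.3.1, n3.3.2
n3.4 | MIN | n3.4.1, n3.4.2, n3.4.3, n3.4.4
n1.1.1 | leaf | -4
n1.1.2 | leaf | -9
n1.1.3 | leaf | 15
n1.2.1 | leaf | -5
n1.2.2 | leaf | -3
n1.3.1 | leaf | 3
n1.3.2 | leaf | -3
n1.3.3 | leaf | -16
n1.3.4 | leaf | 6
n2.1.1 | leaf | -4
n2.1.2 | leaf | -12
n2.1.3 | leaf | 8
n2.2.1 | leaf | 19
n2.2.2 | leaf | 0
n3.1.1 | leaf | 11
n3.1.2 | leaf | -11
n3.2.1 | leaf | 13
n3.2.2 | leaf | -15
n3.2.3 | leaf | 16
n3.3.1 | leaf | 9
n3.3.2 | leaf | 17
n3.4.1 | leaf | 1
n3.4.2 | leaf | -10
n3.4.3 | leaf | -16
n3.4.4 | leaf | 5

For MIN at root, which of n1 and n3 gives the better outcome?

n1

n1.1 (MIN): min(-4, -9, 15) = -9
n1.2 (MIN): min(-5, -3) = -5
n1.3 (MIN): min(3, -3, -16, 6) = -16
n1 (MAX): max(-9, -5, -16) = -5
n3.1 (MIN): min(11, -11) = -11
n3.2 (MIN): min(13, -15, 16) = -15
n3.3 (MIN): min(9, 17) = 9
n3.4 (MIN): min(1, -10, -16, 5) = -16
n3 (MAX): max(-11, -15, 9, -16) = 9
MIN prefers the lower value; n1=-5, n3=9. n1 is better since -5 < 9.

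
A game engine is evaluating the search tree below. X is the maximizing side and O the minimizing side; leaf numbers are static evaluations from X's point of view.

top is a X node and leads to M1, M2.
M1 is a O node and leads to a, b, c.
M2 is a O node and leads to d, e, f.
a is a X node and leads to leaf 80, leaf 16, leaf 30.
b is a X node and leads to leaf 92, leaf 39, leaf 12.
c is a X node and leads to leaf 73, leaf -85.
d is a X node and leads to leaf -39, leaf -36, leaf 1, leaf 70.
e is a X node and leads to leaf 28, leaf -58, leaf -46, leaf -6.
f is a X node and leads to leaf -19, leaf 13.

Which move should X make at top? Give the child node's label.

a (X): max(80, 16, 30) = 80
b (X): max(92, 39, 12) = 92
c (X): max(73, -85) = 73
M1 (O): min(80, 92, 73) = 73
d (X): max(-39, -36, 1, 70) = 70
e (X): max(28, -58, -46, -6) = 28
f (X): max(-19, 13) = 13
M2 (O): min(70, 28, 13) = 13
top (X): max(73, 13) = 73
X at top wants the highest of {M1=73, M2=13}, so chooses M1.

M1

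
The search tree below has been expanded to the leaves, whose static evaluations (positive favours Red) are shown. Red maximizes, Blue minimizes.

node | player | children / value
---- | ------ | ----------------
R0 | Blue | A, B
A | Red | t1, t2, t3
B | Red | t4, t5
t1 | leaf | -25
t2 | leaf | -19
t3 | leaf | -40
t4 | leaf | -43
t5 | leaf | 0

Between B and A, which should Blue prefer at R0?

B (Red): max(-43, 0) = 0
A (Red): max(-25, -19, -40) = -19
Blue prefers the lower value; B=0, A=-19. A is better since -19 < 0.

A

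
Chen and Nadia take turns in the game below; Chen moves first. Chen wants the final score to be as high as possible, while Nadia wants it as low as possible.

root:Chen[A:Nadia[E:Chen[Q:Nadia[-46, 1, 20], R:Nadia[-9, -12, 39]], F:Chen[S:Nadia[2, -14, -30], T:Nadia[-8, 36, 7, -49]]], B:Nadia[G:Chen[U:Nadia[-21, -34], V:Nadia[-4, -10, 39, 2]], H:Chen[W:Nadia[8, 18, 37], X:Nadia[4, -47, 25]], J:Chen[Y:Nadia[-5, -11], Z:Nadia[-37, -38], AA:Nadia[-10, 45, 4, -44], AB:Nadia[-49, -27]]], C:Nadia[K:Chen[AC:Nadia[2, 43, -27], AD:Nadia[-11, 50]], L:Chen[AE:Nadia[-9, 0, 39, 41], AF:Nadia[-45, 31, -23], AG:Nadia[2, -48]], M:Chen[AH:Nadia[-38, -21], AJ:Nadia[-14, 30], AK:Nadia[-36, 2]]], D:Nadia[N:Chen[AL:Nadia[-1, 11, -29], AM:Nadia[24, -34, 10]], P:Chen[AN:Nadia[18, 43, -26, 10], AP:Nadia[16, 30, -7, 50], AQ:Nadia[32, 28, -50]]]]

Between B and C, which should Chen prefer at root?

U (Nadia): min(-21, -34) = -34
V (Nadia): min(-4, -10, 39, 2) = -10
G (Chen): max(-34, -10) = -10
W (Nadia): min(8, 18, 37) = 8
X (Nadia): min(4, -47, 25) = -47
H (Chen): max(8, -47) = 8
Y (Nadia): min(-5, -11) = -11
Z (Nadia): min(-37, -38) = -38
AA (Nadia): min(-10, 45, 4, -44) = -44
AB (Nadia): min(-49, -27) = -49
J (Chen): max(-11, -38, -44, -49) = -11
B (Nadia): min(-10, 8, -11) = -11
AC (Nadia): min(2, 43, -27) = -27
AD (Nadia): min(-11, 50) = -11
K (Chen): max(-27, -11) = -11
AE (Nadia): min(-9, 0, 39, 41) = -9
AF (Nadia): min(-45, 31, -23) = -45
AG (Nadia): min(2, -48) = -48
L (Chen): max(-9, -45, -48) = -9
AH (Nadia): min(-38, -21) = -38
AJ (Nadia): min(-14, 30) = -14
AK (Nadia): min(-36, 2) = -36
M (Chen): max(-38, -14, -36) = -14
C (Nadia): min(-11, -9, -14) = -14
Chen prefers the higher value; B=-11, C=-14. B is better since -11 > -14.

B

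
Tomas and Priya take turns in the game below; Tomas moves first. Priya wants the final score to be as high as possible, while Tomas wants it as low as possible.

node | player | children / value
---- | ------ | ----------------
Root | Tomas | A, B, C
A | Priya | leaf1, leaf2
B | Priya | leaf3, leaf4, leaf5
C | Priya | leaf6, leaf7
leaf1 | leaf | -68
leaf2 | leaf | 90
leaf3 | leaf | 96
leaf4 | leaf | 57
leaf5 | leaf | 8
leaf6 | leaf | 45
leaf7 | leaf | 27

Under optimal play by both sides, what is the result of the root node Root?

45

A (Priya): max(-68, 90) = 90
B (Priya): max(96, 57, 8) = 96
C (Priya): max(45, 27) = 45
Root (Tomas): min(90, 96, 45) = 45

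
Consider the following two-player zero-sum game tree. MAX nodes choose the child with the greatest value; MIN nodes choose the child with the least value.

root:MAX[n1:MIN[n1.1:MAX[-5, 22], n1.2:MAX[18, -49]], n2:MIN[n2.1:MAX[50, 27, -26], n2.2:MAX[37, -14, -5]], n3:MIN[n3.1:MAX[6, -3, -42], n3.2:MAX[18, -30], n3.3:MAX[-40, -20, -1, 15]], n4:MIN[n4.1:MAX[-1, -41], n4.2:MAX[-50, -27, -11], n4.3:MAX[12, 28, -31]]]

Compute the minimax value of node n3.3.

n3.3 (MAX): max(-40, -20, -1, 15) = 15

15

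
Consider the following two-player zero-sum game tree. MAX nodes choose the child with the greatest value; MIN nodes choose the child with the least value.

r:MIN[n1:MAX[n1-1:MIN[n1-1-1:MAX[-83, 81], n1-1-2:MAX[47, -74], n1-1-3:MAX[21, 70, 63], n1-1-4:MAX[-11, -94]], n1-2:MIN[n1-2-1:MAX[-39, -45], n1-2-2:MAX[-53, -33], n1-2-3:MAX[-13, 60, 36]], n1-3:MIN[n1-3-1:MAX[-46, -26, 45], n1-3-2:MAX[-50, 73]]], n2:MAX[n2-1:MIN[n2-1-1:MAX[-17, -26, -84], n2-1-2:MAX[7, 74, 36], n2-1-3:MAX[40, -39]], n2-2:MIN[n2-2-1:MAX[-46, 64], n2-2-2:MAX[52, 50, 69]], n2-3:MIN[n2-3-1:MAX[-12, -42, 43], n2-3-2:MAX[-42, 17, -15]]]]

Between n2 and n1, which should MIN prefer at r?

n2-1-1 (MAX): max(-17, -26, -84) = -17
n2-1-2 (MAX): max(7, 74, 36) = 74
n2-1-3 (MAX): max(40, -39) = 40
n2-1 (MIN): min(-17, 74, 40) = -17
n2-2-1 (MAX): max(-46, 64) = 64
n2-2-2 (MAX): max(52, 50, 69) = 69
n2-2 (MIN): min(64, 69) = 64
n2-3-1 (MAX): max(-12, -42, 43) = 43
n2-3-2 (MAX): max(-42, 17, -15) = 17
n2-3 (MIN): min(43, 17) = 17
n2 (MAX): max(-17, 64, 17) = 64
n1-1-1 (MAX): max(-83, 81) = 81
n1-1-2 (MAX): max(47, -74) = 47
n1-1-3 (MAX): max(21, 70, 63) = 70
n1-1-4 (MAX): max(-11, -94) = -11
n1-1 (MIN): min(81, 47, 70, -11) = -11
n1-2-1 (MAX): max(-39, -45) = -39
n1-2-2 (MAX): max(-53, -33) = -33
n1-2-3 (MAX): max(-13, 60, 36) = 60
n1-2 (MIN): min(-39, -33, 60) = -39
n1-3-1 (MAX): max(-46, -26, 45) = 45
n1-3-2 (MAX): max(-50, 73) = 73
n1-3 (MIN): min(45, 73) = 45
n1 (MAX): max(-11, -39, 45) = 45
MIN prefers the lower value; n2=64, n1=45. n1 is better since 45 < 64.

n1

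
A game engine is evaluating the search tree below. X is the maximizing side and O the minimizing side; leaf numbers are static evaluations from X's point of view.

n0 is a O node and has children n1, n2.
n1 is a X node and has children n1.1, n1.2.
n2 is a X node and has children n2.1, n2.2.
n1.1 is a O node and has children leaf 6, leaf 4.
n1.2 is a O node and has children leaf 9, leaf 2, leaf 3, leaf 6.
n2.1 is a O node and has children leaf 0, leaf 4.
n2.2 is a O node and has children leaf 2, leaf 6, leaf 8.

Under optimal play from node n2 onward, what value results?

2

n2.1 (O): min(0, 4) = 0
n2.2 (O): min(2, 6, 8) = 2
n2 (X): max(0, 2) = 2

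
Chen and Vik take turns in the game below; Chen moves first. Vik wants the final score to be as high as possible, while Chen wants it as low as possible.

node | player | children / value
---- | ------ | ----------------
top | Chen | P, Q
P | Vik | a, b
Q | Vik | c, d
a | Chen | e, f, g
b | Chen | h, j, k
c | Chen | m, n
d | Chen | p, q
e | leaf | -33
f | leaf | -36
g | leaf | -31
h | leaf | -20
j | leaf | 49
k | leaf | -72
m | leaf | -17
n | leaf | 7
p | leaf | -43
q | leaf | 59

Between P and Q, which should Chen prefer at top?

P

a (Chen): min(-33, -36, -31) = -36
b (Chen): min(-20, 49, -72) = -72
P (Vik): max(-36, -72) = -36
c (Chen): min(-17, 7) = -17
d (Chen): min(-43, 59) = -43
Q (Vik): max(-17, -43) = -17
Chen prefers the lower value; P=-36, Q=-17. P is better since -36 < -17.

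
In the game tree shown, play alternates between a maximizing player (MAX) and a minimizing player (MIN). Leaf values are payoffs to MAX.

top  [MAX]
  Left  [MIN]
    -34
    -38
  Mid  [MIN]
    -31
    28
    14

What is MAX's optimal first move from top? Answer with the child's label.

Mid

Left (MIN): min(-34, -38) = -38
Mid (MIN): min(-31, 28, 14) = -31
top (MAX): max(-38, -31) = -31
MAX at top wants the highest of {Left=-38, Mid=-31}, so chooses Mid.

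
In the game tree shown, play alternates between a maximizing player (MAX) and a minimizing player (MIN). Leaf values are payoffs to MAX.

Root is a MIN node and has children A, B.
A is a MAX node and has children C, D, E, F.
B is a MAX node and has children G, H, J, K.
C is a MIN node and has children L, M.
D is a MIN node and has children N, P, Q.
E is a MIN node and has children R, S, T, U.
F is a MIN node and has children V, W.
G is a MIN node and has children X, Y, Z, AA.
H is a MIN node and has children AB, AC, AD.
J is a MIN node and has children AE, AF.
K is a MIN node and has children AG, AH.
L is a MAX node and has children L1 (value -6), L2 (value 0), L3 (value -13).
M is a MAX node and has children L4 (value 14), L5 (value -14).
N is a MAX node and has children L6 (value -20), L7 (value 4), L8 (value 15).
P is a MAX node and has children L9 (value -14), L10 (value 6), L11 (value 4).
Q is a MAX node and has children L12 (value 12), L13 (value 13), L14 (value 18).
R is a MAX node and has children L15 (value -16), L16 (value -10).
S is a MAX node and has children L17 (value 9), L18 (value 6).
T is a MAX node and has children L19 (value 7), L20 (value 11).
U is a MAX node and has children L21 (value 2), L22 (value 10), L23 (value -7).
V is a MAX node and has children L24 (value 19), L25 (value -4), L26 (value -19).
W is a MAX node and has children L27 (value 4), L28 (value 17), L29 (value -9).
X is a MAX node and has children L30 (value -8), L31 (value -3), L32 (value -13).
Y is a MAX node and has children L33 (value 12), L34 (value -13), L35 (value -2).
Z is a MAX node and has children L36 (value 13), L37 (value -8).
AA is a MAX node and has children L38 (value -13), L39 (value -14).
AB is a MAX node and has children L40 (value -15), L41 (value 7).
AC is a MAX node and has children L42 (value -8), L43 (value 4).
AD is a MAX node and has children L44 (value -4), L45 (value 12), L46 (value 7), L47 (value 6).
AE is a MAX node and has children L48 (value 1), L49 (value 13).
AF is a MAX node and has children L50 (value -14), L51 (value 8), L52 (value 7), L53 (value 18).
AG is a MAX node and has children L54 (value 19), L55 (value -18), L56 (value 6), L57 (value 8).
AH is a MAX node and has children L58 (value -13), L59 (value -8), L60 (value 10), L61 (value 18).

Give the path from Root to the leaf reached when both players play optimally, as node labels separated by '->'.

Root -> A -> F -> W -> L28

L (MAX): max(-6, 0, -13) = 0
M (MAX): max(14, -14) = 14
C (MIN): min(0, 14) = 0
N (MAX): max(-20, 4, 15) = 15
P (MAX): max(-14, 6, 4) = 6
Q (MAX): max(12, 13, 18) = 18
D (MIN): min(15, 6, 18) = 6
R (MAX): max(-16, -10) = -10
S (MAX): max(9, 6) = 9
T (MAX): max(7, 11) = 11
U (MAX): max(2, 10, -7) = 10
E (MIN): min(-10, 9, 11, 10) = -10
V (MAX): max(19, -4, -19) = 19
W (MAX): max(4, 17, -9) = 17
F (MIN): min(19, 17) = 17
A (MAX): max(0, 6, -10, 17) = 17
X (MAX): max(-8, -3, -13) = -3
Y (MAX): max(12, -13, -2) = 12
Z (MAX): max(13, -8) = 13
AA (MAX): max(-13, -14) = -13
G (MIN): min(-3, 12, 13, -13) = -13
AB (MAX): max(-15, 7) = 7
AC (MAX): max(-8, 4) = 4
AD (MAX): max(-4, 12, 7, 6) = 12
H (MIN): min(7, 4, 12) = 4
AE (MAX): max(1, 13) = 13
AF (MAX): max(-14, 8, 7, 18) = 18
J (MIN): min(13, 18) = 13
AG (MAX): max(19, -18, 6, 8) = 19
AH (MAX): max(-13, -8, 10, 18) = 18
K (MIN): min(19, 18) = 18
B (MAX): max(-13, 4, 13, 18) = 18
Root (MIN): min(17, 18) = 17
At Root, MIN picks A (lowest: 17).
At A, MAX picks F (highest: 17).
At F, MIN picks W (lowest: 17).
At W, MAX picks L28 (highest: 17).
Terminal value 17.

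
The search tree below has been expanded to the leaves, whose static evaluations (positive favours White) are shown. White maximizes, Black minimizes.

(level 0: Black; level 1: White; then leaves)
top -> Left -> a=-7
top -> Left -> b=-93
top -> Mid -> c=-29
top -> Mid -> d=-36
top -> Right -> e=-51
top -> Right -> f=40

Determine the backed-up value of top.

Left (White): max(-7, -93) = -7
Mid (White): max(-29, -36) = -29
Right (White): max(-51, 40) = 40
top (Black): min(-7, -29, 40) = -29

-29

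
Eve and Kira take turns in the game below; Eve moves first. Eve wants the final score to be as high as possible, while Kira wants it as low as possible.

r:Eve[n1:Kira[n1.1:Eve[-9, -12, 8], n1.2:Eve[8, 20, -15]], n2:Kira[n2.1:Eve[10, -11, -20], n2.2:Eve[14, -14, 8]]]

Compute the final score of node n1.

n1.1 (Eve): max(-9, -12, 8) = 8
n1.2 (Eve): max(8, 20, -15) = 20
n1 (Kira): min(8, 20) = 8

8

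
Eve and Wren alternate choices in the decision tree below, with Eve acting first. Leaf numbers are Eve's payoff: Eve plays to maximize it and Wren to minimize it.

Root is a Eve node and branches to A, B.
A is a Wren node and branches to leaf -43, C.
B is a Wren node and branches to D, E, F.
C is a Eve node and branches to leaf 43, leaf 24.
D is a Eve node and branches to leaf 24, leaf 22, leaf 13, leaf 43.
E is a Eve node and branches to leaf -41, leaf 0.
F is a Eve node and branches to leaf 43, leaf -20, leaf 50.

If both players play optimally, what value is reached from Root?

C (Eve): max(43, 24) = 43
A (Wren): min(-43, 43) = -43
D (Eve): max(24, 22, 13, 43) = 43
E (Eve): max(-41, 0) = 0
F (Eve): max(43, -20, 50) = 50
B (Wren): min(43, 0, 50) = 0
Root (Eve): max(-43, 0) = 0

0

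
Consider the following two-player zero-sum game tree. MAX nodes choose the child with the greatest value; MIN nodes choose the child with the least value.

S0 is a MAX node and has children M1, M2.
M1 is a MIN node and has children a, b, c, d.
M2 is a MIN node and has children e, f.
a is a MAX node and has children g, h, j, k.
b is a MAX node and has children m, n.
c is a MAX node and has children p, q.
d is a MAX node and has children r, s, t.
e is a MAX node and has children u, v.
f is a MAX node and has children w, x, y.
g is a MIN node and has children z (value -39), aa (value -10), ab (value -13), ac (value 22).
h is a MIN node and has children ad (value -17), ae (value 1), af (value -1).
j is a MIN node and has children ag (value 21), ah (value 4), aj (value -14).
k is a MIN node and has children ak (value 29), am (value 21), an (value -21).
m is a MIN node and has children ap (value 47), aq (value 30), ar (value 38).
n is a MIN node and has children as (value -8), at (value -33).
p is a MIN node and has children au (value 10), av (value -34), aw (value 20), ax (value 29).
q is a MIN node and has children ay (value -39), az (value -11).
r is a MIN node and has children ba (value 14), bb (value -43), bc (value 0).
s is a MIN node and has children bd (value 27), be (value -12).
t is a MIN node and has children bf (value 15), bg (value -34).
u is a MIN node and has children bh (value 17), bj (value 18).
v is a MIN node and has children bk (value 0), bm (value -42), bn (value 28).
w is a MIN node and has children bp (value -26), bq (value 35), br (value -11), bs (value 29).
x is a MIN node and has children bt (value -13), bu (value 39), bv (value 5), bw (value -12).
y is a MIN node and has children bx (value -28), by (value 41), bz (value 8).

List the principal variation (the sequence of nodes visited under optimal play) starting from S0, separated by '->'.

g (MIN): min(-39, -10, -13, 22) = -39
h (MIN): min(-17, 1, -1) = -17
j (MIN): min(21, 4, -14) = -14
k (MIN): min(29, 21, -21) = -21
a (MAX): max(-39, -17, -14, -21) = -14
m (MIN): min(47, 30, 38) = 30
n (MIN): min(-8, -33) = -33
b (MAX): max(30, -33) = 30
p (MIN): min(10, -34, 20, 29) = -34
q (MIN): min(-39, -11) = -39
c (MAX): max(-34, -39) = -34
r (MIN): min(14, -43, 0) = -43
s (MIN): min(27, -12) = -12
t (MIN): min(15, -34) = -34
d (MAX): max(-43, -12, -34) = -12
M1 (MIN): min(-14, 30, -34, -12) = -34
u (MIN): min(17, 18) = 17
v (MIN): min(0, -42, 28) = -42
e (MAX): max(17, -42) = 17
w (MIN): min(-26, 35, -11, 29) = -26
x (MIN): min(-13, 39, 5, -12) = -13
y (MIN): min(-28, 41, 8) = -28
f (MAX): max(-26, -13, -28) = -13
M2 (MIN): min(17, -13) = -13
S0 (MAX): max(-34, -13) = -13
At S0, MAX picks M2 (highest: -13).
At M2, MIN picks f (lowest: -13).
At f, MAX picks x (highest: -13).
At x, MIN picks bt (lowest: -13).
Terminal value -13.

S0 -> M2 -> f -> x -> bt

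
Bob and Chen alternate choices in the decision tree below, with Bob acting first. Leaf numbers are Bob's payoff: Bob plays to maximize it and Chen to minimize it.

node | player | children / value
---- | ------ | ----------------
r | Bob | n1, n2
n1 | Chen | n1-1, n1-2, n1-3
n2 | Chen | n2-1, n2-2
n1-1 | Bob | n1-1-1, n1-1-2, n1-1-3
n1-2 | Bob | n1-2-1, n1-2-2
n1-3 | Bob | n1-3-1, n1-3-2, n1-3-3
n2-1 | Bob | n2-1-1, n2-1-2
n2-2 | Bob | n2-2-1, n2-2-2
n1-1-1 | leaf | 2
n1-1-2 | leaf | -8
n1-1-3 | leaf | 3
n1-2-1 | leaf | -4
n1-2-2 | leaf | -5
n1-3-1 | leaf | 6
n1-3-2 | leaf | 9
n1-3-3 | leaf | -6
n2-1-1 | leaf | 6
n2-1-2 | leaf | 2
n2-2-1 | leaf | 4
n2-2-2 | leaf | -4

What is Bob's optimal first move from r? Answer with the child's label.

n1-1 (Bob): max(2, -8, 3) = 3
n1-2 (Bob): max(-4, -5) = -4
n1-3 (Bob): max(6, 9, -6) = 9
n1 (Chen): min(3, -4, 9) = -4
n2-1 (Bob): max(6, 2) = 6
n2-2 (Bob): max(4, -4) = 4
n2 (Chen): min(6, 4) = 4
r (Bob): max(-4, 4) = 4
Bob at r wants the highest of {n1=-4, n2=4}, so chooses n2.

n2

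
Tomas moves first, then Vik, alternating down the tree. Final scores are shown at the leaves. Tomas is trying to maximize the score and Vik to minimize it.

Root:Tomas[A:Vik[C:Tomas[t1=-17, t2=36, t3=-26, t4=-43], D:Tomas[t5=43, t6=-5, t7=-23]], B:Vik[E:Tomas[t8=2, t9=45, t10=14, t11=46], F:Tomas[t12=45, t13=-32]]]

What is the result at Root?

45

C (Tomas): max(-17, 36, -26, -43) = 36
D (Tomas): max(43, -5, -23) = 43
A (Vik): min(36, 43) = 36
E (Tomas): max(2, 45, 14, 46) = 46
F (Tomas): max(45, -32) = 45
B (Vik): min(46, 45) = 45
Root (Tomas): max(36, 45) = 45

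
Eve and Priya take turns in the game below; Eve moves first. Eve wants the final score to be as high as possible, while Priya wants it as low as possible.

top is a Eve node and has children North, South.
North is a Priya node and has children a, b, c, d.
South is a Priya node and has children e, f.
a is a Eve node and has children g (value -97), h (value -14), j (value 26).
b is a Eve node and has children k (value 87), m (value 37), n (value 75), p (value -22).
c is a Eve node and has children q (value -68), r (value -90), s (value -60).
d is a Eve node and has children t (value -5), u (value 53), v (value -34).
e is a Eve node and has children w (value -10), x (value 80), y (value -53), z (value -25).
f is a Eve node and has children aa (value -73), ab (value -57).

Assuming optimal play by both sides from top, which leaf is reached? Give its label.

a (Eve): max(-97, -14, 26) = 26
b (Eve): max(87, 37, 75, -22) = 87
c (Eve): max(-68, -90, -60) = -60
d (Eve): max(-5, 53, -34) = 53
North (Priya): min(26, 87, -60, 53) = -60
e (Eve): max(-10, 80, -53, -25) = 80
f (Eve): max(-73, -57) = -57
South (Priya): min(80, -57) = -57
top (Eve): max(-60, -57) = -57
At top, Eve picks South (highest: -57).
At South, Priya picks f (lowest: -57).
At f, Eve picks ab (highest: -57).
Terminal value -57.

ab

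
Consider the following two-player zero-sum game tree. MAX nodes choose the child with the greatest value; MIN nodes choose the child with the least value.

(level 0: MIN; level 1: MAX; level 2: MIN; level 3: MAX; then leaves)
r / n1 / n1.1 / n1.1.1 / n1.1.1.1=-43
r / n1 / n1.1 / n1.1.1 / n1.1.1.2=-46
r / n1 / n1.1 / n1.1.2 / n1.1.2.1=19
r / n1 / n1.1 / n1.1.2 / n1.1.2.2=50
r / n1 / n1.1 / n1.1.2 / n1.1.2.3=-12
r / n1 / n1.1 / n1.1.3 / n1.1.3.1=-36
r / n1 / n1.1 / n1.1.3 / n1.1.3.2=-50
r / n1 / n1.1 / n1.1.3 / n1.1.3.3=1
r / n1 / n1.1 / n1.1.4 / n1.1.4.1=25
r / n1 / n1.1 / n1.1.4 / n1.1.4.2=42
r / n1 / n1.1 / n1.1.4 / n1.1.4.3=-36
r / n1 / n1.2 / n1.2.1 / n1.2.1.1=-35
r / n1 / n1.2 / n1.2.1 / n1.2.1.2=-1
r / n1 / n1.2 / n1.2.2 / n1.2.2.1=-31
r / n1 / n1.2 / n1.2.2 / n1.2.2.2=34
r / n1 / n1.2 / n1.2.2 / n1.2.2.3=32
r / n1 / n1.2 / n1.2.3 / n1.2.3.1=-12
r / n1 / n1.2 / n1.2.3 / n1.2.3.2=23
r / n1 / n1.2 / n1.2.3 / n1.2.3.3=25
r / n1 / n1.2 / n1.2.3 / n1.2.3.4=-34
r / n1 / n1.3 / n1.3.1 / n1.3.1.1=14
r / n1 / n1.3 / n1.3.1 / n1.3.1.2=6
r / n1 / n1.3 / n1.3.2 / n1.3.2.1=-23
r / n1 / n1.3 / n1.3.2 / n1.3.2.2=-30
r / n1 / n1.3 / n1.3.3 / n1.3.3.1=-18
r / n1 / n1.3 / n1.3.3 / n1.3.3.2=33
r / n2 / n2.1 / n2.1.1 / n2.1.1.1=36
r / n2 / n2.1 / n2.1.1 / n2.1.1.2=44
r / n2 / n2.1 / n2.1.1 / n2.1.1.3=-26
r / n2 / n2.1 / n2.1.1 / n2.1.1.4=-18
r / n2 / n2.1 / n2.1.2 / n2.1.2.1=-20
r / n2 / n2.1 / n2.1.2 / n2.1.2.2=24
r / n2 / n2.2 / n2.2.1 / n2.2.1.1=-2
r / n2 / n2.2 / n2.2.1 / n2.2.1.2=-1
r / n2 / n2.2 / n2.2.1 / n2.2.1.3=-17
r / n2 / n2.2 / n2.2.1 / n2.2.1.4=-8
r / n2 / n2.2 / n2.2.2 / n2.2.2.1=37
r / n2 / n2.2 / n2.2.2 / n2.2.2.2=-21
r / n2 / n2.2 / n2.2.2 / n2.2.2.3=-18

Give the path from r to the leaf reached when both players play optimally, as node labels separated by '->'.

r -> n1 -> n1.2 -> n1.2.1 -> n1.2.1.2

n1.1.1 (MAX): max(-43, -46) = -43
n1.1.2 (MAX): max(19, 50, -12) = 50
n1.1.3 (MAX): max(-36, -50, 1) = 1
n1.1.4 (MAX): max(25, 42, -36) = 42
n1.1 (MIN): min(-43, 50, 1, 42) = -43
n1.2.1 (MAX): max(-35, -1) = -1
n1.2.2 (MAX): max(-31, 34, 32) = 34
n1.2.3 (MAX): max(-12, 23, 25, -34) = 25
n1.2 (MIN): min(-1, 34, 25) = -1
n1.3.1 (MAX): max(14, 6) = 14
n1.3.2 (MAX): max(-23, -30) = -23
n1.3.3 (MAX): max(-18, 33) = 33
n1.3 (MIN): min(14, -23, 33) = -23
n1 (MAX): max(-43, -1, -23) = -1
n2.1.1 (MAX): max(36, 44, -26, -18) = 44
n2.1.2 (MAX): max(-20, 24) = 24
n2.1 (MIN): min(44, 24) = 24
n2.2.1 (MAX): max(-2, -1, -17, -8) = -1
n2.2.2 (MAX): max(37, -21, -18) = 37
n2.2 (MIN): min(-1, 37) = -1
n2 (MAX): max(24, -1) = 24
r (MIN): min(-1, 24) = -1
At r, MIN picks n1 (lowest: -1).
At n1, MAX picks n1.2 (highest: -1).
At n1.2, MIN picks n1.2.1 (lowest: -1).
At n1.2.1, MAX picks n1.2.1.2 (highest: -1).
Terminal value -1.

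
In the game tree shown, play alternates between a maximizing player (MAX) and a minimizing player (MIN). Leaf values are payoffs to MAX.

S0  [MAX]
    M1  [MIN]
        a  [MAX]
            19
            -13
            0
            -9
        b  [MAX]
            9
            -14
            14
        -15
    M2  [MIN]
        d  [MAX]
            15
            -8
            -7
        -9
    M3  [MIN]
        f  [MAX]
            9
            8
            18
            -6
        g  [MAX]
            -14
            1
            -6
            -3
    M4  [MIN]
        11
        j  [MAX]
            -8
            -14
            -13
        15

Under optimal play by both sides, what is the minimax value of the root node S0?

a (MAX): max(19, -13, 0, -9) = 19
b (MAX): max(9, -14, 14) = 14
M1 (MIN): min(19, 14, -15) = -15
d (MAX): max(15, -8, -7) = 15
M2 (MIN): min(15, -9) = -9
f (MAX): max(9, 8, 18, -6) = 18
g (MAX): max(-14, 1, -6, -3) = 1
M3 (MIN): min(18, 1) = 1
j (MAX): max(-8, -14, -13) = -8
M4 (MIN): min(11, -8, 15) = -8
S0 (MAX): max(-15, -9, 1, -8) = 1

1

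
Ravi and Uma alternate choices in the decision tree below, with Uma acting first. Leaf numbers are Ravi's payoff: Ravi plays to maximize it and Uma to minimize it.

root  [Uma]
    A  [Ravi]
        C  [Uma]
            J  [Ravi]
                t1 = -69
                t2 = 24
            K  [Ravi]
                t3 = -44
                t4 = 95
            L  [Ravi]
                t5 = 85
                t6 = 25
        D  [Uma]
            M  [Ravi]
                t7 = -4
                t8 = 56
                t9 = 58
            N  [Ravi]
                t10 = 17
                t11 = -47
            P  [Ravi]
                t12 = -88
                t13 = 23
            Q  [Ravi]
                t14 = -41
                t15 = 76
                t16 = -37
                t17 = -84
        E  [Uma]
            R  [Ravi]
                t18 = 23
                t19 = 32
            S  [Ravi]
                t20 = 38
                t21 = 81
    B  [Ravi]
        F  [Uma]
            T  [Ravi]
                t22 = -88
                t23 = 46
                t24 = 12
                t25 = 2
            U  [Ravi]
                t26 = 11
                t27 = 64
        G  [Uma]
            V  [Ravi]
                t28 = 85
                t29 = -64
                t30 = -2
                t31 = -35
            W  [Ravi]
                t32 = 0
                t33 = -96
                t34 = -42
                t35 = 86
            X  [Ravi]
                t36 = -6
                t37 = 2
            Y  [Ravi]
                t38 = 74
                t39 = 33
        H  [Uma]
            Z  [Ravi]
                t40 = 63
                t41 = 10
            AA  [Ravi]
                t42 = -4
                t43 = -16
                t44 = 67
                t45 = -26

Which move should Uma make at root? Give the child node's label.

J (Ravi): max(-69, 24) = 24
K (Ravi): max(-44, 95) = 95
L (Ravi): max(85, 25) = 85
C (Uma): min(24, 95, 85) = 24
M (Ravi): max(-4, 56, 58) = 58
N (Ravi): max(17, -47) = 17
P (Ravi): max(-88, 23) = 23
Q (Ravi): max(-41, 76, -37, -84) = 76
D (Uma): min(58, 17, 23, 76) = 17
R (Ravi): max(23, 32) = 32
S (Ravi): max(38, 81) = 81
E (Uma): min(32, 81) = 32
A (Ravi): max(24, 17, 32) = 32
T (Ravi): max(-88, 46, 12, 2) = 46
U (Ravi): max(11, 64) = 64
F (Uma): min(46, 64) = 46
V (Ravi): max(85, -64, -2, -35) = 85
W (Ravi): max(0, -96, -42, 86) = 86
X (Ravi): max(-6, 2) = 2
Y (Ravi): max(74, 33) = 74
G (Uma): min(85, 86, 2, 74) = 2
Z (Ravi): max(63, 10) = 63
AA (Ravi): max(-4, -16, 67, -26) = 67
H (Uma): min(63, 67) = 63
B (Ravi): max(46, 2, 63) = 63
root (Uma): min(32, 63) = 32
Uma at root wants the lowest of {A=32, B=63}, so chooses A.

A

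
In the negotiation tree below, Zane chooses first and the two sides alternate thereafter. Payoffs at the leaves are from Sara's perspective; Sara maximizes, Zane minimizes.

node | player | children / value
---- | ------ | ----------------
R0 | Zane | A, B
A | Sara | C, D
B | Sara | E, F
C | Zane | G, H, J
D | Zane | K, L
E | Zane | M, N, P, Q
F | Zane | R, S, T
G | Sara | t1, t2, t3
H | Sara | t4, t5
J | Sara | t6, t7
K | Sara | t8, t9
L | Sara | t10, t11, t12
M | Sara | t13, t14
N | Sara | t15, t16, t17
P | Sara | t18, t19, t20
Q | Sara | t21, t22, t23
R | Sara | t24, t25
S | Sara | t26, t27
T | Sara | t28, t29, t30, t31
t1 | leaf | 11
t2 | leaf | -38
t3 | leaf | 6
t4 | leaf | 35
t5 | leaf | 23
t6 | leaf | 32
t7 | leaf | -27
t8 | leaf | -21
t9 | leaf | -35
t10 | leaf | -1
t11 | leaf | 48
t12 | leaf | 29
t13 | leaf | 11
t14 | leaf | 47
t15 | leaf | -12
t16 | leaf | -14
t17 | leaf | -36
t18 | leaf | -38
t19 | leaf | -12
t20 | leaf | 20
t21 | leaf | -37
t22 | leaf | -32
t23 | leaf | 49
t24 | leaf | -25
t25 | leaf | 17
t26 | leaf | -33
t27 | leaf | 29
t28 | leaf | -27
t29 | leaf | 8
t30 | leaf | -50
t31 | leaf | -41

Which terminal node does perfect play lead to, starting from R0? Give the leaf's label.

G (Sara): max(11, -38, 6) = 11
H (Sara): max(35, 23) = 35
J (Sara): max(32, -27) = 32
C (Zane): min(11, 35, 32) = 11
K (Sara): max(-21, -35) = -21
L (Sara): max(-1, 48, 29) = 48
D (Zane): min(-21, 48) = -21
A (Sara): max(11, -21) = 11
M (Sara): max(11, 47) = 47
N (Sara): max(-12, -14, -36) = -12
P (Sara): max(-38, -12, 20) = 20
Q (Sara): max(-37, -32, 49) = 49
E (Zane): min(47, -12, 20, 49) = -12
R (Sara): max(-25, 17) = 17
S (Sara): max(-33, 29) = 29
T (Sara): max(-27, 8, -50, -41) = 8
F (Zane): min(17, 29, 8) = 8
B (Sara): max(-12, 8) = 8
R0 (Zane): min(11, 8) = 8
At R0, Zane picks B (lowest: 8).
At B, Sara picks F (highest: 8).
At F, Zane picks T (lowest: 8).
At T, Sara picks t29 (highest: 8).
Terminal value 8.

t29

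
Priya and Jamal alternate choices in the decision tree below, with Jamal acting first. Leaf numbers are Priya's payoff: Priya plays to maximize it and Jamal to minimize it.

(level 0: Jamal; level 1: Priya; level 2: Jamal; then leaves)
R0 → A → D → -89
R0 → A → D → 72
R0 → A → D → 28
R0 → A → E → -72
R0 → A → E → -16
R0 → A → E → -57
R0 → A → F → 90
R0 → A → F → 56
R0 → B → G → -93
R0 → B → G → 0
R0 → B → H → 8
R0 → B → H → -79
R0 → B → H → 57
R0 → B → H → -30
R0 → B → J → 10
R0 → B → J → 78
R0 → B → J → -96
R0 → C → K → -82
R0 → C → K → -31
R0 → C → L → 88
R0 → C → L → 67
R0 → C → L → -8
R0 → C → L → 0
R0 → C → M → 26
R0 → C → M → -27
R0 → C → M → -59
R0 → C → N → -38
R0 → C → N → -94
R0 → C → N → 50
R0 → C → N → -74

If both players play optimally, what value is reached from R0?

D (Jamal): min(-89, 72, 28) = -89
E (Jamal): min(-72, -16, -57) = -72
F (Jamal): min(90, 56) = 56
A (Priya): max(-89, -72, 56) = 56
G (Jamal): min(-93, 0) = -93
H (Jamal): min(8, -79, 57, -30) = -79
J (Jamal): min(10, 78, -96) = -96
B (Priya): max(-93, -79, -96) = -79
K (Jamal): min(-82, -31) = -82
L (Jamal): min(88, 67, -8, 0) = -8
M (Jamal): min(26, -27, -59) = -59
N (Jamal): min(-38, -94, 50, -74) = -94
C (Priya): max(-82, -8, -59, -94) = -8
R0 (Jamal): min(56, -79, -8) = -79

-79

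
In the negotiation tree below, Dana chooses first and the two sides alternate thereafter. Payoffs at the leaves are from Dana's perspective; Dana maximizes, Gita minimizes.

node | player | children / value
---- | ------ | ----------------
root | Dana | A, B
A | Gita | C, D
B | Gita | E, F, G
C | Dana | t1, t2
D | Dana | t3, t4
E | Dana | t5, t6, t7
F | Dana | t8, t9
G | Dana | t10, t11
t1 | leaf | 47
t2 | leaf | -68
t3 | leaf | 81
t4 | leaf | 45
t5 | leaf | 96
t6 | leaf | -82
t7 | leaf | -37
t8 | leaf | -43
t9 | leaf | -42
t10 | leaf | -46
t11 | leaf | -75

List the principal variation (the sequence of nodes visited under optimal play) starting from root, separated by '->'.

C (Dana): max(47, -68) = 47
D (Dana): max(81, 45) = 81
A (Gita): min(47, 81) = 47
E (Dana): max(96, -82, -37) = 96
F (Dana): max(-43, -42) = -42
G (Dana): max(-46, -75) = -46
B (Gita): min(96, -42, -46) = -46
root (Dana): max(47, -46) = 47
At root, Dana picks A (highest: 47).
At A, Gita picks C (lowest: 47).
At C, Dana picks t1 (highest: 47).
Terminal value 47.

root -> A -> C -> t1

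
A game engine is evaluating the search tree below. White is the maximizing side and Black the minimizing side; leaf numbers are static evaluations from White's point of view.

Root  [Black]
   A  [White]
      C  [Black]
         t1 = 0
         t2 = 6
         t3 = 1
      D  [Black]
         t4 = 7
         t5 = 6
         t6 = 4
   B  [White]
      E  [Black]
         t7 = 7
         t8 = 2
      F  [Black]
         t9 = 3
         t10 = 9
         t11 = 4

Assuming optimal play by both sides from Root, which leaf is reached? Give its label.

t9

C (Black): min(0, 6, 1) = 0
D (Black): min(7, 6, 4) = 4
A (White): max(0, 4) = 4
E (Black): min(7, 2) = 2
F (Black): min(3, 9, 4) = 3
B (White): max(2, 3) = 3
Root (Black): min(4, 3) = 3
At Root, Black picks B (lowest: 3).
At B, White picks F (highest: 3).
At F, Black picks t9 (lowest: 3).
Terminal value 3.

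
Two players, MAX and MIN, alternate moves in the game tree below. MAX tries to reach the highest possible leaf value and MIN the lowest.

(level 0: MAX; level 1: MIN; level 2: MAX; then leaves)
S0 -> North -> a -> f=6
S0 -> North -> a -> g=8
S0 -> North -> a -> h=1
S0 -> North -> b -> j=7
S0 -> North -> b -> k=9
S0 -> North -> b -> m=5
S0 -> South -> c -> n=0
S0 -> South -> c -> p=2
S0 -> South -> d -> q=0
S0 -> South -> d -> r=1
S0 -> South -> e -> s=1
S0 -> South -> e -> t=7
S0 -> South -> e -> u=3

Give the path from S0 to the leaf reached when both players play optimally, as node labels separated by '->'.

a (MAX): max(6, 8, 1) = 8
b (MAX): max(7, 9, 5) = 9
North (MIN): min(8, 9) = 8
c (MAX): max(0, 2) = 2
d (MAX): max(0, 1) = 1
e (MAX): max(1, 7, 3) = 7
South (MIN): min(2, 1, 7) = 1
S0 (MAX): max(8, 1) = 8
At S0, MAX picks North (highest: 8).
At North, MIN picks a (lowest: 8).
At a, MAX picks g (highest: 8).
Terminal value 8.

S0 -> North -> a -> g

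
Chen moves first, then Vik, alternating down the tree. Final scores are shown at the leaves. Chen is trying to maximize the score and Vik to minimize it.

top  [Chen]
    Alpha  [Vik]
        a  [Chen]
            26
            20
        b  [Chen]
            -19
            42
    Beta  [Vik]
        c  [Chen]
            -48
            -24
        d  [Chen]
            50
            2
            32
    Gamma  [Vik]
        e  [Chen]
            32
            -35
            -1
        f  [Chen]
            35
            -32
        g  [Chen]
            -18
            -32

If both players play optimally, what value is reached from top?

26

a (Chen): max(26, 20) = 26
b (Chen): max(-19, 42) = 42
Alpha (Vik): min(26, 42) = 26
c (Chen): max(-48, -24) = -24
d (Chen): max(50, 2, 32) = 50
Beta (Vik): min(-24, 50) = -24
e (Chen): max(32, -35, -1) = 32
f (Chen): max(35, -32) = 35
g (Chen): max(-18, -32) = -18
Gamma (Vik): min(32, 35, -18) = -18
top (Chen): max(26, -24, -18) = 26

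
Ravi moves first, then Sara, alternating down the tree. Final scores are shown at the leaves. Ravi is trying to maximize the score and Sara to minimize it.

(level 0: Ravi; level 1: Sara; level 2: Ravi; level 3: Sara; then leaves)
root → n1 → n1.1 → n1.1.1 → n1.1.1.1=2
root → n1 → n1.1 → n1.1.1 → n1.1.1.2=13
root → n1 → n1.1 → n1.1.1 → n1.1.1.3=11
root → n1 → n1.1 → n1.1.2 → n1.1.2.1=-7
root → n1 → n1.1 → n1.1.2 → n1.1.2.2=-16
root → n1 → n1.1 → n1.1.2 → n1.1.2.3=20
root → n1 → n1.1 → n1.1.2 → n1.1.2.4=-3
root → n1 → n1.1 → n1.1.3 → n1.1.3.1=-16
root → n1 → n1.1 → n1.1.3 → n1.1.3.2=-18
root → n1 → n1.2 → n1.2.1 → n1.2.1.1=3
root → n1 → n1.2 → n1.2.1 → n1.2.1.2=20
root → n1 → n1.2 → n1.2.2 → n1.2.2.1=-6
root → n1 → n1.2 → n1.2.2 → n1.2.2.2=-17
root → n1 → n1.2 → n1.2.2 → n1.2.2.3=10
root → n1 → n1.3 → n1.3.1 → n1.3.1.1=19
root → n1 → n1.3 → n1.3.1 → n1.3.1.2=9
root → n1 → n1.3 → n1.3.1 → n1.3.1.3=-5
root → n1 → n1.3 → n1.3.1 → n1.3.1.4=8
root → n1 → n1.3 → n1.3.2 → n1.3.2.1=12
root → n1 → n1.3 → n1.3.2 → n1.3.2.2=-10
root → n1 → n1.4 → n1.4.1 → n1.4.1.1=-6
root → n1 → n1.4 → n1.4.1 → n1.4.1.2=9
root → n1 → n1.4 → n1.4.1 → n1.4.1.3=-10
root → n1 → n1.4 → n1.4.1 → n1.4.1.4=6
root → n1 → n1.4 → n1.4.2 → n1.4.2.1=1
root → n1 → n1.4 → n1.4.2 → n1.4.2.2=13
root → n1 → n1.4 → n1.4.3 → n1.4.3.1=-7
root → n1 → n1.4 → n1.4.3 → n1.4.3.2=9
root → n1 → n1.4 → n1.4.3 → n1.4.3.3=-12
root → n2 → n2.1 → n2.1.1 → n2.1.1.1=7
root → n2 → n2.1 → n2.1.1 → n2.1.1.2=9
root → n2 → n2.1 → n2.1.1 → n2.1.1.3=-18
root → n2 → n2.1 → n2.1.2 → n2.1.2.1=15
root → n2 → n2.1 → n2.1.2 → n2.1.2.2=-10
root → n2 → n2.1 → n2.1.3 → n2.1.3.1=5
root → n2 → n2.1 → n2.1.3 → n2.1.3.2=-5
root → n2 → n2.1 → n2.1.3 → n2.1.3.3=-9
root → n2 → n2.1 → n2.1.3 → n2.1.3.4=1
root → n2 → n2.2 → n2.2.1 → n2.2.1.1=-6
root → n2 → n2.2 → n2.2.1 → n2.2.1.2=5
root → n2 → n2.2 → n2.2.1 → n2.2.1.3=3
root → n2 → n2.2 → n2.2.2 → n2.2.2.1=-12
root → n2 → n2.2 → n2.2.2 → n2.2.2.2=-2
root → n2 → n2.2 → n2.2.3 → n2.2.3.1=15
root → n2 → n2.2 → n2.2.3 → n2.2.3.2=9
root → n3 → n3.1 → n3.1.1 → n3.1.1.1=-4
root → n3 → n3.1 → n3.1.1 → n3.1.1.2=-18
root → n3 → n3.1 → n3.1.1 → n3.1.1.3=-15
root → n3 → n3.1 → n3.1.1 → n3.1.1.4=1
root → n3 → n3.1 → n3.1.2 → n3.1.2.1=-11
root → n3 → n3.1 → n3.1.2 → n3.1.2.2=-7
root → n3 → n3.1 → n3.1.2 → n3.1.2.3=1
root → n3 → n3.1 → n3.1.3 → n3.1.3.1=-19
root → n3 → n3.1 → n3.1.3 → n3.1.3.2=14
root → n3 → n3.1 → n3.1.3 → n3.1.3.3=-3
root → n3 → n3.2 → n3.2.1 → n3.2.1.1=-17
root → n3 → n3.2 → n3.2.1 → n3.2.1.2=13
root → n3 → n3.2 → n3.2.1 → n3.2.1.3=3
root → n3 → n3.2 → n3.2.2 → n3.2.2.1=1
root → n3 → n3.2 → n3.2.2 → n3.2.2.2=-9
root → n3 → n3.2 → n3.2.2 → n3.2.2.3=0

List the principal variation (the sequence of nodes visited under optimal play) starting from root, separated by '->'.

root -> n1 -> n1.3 -> n1.3.1 -> n1.3.1.3

n1.1.1 (Sara): min(2, 13, 11) = 2
n1.1.2 (Sara): min(-7, -16, 20, -3) = -16
n1.1.3 (Sara): min(-16, -18) = -18
n1.1 (Ravi): max(2, -16, -18) = 2
n1.2.1 (Sara): min(3, 20) = 3
n1.2.2 (Sara): min(-6, -17, 10) = -17
n1.2 (Ravi): max(3, -17) = 3
n1.3.1 (Sara): min(19, 9, -5, 8) = -5
n1.3.2 (Sara): min(12, -10) = -10
n1.3 (Ravi): max(-5, -10) = -5
n1.4.1 (Sara): min(-6, 9, -10, 6) = -10
n1.4.2 (Sara): min(1, 13) = 1
n1.4.3 (Sara): min(-7, 9, -12) = -12
n1.4 (Ravi): max(-10, 1, -12) = 1
n1 (Sara): min(2, 3, -5, 1) = -5
n2.1.1 (Sara): min(7, 9, -18) = -18
n2.1.2 (Sara): min(15, -10) = -10
n2.1.3 (Sara): min(5, -5, -9, 1) = -9
n2.1 (Ravi): max(-18, -10, -9) = -9
n2.2.1 (Sara): min(-6, 5, 3) = -6
n2.2.2 (Sara): min(-12, -2) = -12
n2.2.3 (Sara): min(15, 9) = 9
n2.2 (Ravi): max(-6, -12, 9) = 9
n2 (Sara): min(-9, 9) = -9
n3.1.1 (Sara): min(-4, -18, -15, 1) = -18
n3.1.2 (Sara): min(-11, -7, 1) = -11
n3.1.3 (Sara): min(-19, 14, -3) = -19
n3.1 (Ravi): max(-18, -11, -19) = -11
n3.2.1 (Sara): min(-17, 13, 3) = -17
n3.2.2 (Sara): min(1, -9, 0) = -9
n3.2 (Ravi): max(-17, -9) = -9
n3 (Sara): min(-11, -9) = -11
root (Ravi): max(-5, -9, -11) = -5
At root, Ravi picks n1 (highest: -5).
At n1, Sara picks n1.3 (lowest: -5).
At n1.3, Ravi picks n1.3.1 (highest: -5).
At n1.3.1, Sara picks n1.3.1.3 (lowest: -5).
Terminal value -5.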